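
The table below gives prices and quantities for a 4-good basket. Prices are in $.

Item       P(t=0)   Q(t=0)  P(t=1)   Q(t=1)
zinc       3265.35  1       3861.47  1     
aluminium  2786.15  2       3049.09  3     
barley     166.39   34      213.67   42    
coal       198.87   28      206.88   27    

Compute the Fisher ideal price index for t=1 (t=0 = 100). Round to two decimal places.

Laspeyres component (base-period weights):
ΣP(t=1)Q(t=0) = 3861.47×1 + 3049.09×2 + 213.67×34 + 206.88×28 = 3861.47 + 6098.18 + 7264.78 + 5792.64 = 23017.07
ΣP(t=0)Q(t=0) = 3265.35×1 + 2786.15×2 + 166.39×34 + 198.87×28 = 3265.35 + 5572.3 + 5657.26 + 5568.36 = 20063.27
L = 23017.07 / 20063.27 × 100 = 114.7224
Paasche component (current-period weights):
ΣP(t=1)Q(t=1) = 3861.47×1 + 3049.09×3 + 213.67×42 + 206.88×27 = 3861.47 + 9147.27 + 8974.14 + 5585.76 = 27568.64
ΣP(t=0)Q(t=1) = 3265.35×1 + 2786.15×3 + 166.39×42 + 198.87×27 = 3265.35 + 8358.45 + 6988.38 + 5369.49 = 23981.67
P = 27568.64 / 23981.67 × 100 = 114.9571
Fisher = √(L × P) = √(114.7224 × 114.9571) = 114.8397

114.84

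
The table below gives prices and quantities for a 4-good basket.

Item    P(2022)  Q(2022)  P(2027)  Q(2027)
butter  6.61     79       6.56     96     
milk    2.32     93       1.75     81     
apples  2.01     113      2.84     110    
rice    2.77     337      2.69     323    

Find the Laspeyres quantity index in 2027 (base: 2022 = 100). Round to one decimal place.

102.1

Laspeyres quantity index uses base-period prices as weights.
ΣP(2022)·Q(2027) = 6.61×96 + 2.32×81 + 2.01×110 + 2.77×323 = 634.56 + 187.92 + 221.1 + 894.71 = 1938.29
ΣP(2022)·Q(2022) = 6.61×79 + 2.32×93 + 2.01×113 + 2.77×337 = 522.19 + 215.76 + 227.13 + 933.49 = 1898.57
Index = 1938.29 / 1898.57 × 100 = 102.0921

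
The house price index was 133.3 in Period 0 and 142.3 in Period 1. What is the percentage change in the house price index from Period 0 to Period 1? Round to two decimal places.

6.75%

Change = (142.3 − 133.3) / 133.3 × 100
       = 9.0 / 133.3 × 100 = 6.7517%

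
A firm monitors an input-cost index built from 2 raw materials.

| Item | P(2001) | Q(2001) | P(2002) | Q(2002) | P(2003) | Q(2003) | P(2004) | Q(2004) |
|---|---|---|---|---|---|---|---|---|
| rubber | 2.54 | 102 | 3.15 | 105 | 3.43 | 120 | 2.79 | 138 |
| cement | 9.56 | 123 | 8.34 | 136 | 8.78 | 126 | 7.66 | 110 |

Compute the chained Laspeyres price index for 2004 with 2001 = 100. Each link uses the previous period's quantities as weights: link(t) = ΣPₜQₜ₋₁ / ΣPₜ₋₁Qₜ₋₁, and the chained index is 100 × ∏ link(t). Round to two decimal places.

85.30

Link 2001→2002:
ΣP(2002)Q(2001) = 3.15×102 + 8.34×123 = 321.3 + 1025.82 = 1347.12
ΣP(2001)Q(2001) = 2.54×102 + 9.56×123 = 259.08 + 1175.88 = 1434.96
link = 1347.12/1434.96 = 0.938786
Link 2002→2003:
ΣP(2003)Q(2002) = 3.43×105 + 8.78×136 = 360.15 + 1194.08 = 1554.23
ΣP(2002)Q(2002) = 3.15×105 + 8.34×136 = 330.75 + 1134.24 = 1464.99
link = 1554.23/1464.99 = 1.060915
Link 2003→2004:
ΣP(2004)Q(2003) = 2.79×120 + 7.66×126 = 334.8 + 965.16 = 1299.96
ΣP(2003)Q(2003) = 3.43×120 + 8.78×126 = 411.6 + 1106.28 = 1517.88
link = 1299.96/1517.88 = 0.856431
Chained index = 100 × 0.938786 × 1.060915 × 0.856431 = 85.2982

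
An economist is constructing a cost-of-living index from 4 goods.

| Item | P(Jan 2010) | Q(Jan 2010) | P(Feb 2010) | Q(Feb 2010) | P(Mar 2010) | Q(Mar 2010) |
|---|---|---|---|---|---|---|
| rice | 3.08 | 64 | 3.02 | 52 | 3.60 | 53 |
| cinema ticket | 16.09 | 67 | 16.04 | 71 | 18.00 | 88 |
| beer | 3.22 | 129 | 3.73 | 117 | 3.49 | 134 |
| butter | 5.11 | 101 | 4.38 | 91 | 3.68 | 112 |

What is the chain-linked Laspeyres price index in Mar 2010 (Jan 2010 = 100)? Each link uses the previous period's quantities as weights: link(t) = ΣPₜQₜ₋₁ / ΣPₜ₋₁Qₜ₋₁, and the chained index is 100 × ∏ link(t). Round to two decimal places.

102.93

Link Jan 2010→Feb 2010:
ΣP(Feb 2010)Q(Jan 2010) = 3.02×64 + 16.04×67 + 3.73×129 + 4.38×101 = 193.28 + 1074.68 + 481.17 + 442.38 = 2191.51
ΣP(Jan 2010)Q(Jan 2010) = 3.08×64 + 16.09×67 + 3.22×129 + 5.11×101 = 197.12 + 1078.03 + 415.38 + 516.11 = 2206.64
link = 2191.51/2206.64 = 0.993143
Link Feb 2010→Mar 2010:
ΣP(Mar 2010)Q(Feb 2010) = 3.60×52 + 18.00×71 + 3.49×117 + 3.68×91 = 187.2 + 1278 + 408.33 + 334.88 = 2208.41
ΣP(Feb 2010)Q(Feb 2010) = 3.02×52 + 16.04×71 + 3.73×117 + 4.38×91 = 157.04 + 1138.84 + 436.41 + 398.58 = 2130.87
link = 2208.41/2130.87 = 1.036389
Chained index = 100 × 0.993143 × 1.036389 = 102.9283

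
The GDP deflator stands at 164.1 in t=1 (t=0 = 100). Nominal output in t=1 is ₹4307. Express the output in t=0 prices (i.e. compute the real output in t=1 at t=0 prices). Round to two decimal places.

2624.62

Real = Nominal ÷ (Index/100) = 4307 ÷ (164.1/100)
     = 4307 ÷ 1.641 = 2624.6191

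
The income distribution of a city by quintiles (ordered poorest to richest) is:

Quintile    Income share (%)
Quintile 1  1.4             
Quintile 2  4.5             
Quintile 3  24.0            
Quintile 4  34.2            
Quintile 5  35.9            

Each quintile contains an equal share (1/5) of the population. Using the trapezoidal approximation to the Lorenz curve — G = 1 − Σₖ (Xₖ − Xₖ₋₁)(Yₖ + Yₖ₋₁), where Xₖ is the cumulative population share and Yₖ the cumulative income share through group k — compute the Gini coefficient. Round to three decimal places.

0.395

Cumulative income shares Yₖ: 0.0140, 0.0590, 0.2990, 0.6410, 1.0000
Σ (Xₖ−Xₖ₋₁)(Yₖ+Yₖ₋₁) = (1/5)(0.0140+0.0000) + (1/5)(0.0590+0.0140) + (1/5)(0.2990+0.0590) + (1/5)(0.6410+0.2990) + (1/5)(1.0000+0.6410)
  = 0.0028 + 0.0146 + 0.0716 + 0.1880 + 0.3282 = 0.6052
G = 1 − 0.6052 = 0.3948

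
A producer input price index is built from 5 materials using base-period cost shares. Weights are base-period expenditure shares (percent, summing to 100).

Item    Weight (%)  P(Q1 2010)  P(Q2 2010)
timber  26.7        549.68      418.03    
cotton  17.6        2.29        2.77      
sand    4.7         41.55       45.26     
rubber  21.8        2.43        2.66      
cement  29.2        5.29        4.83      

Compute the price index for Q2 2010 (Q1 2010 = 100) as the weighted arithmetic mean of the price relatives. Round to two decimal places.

timber: 26.7 × (418.03/549.68) = 26.7 × 0.760497 = 20.3053
cotton: 17.6 × (2.77/2.29) = 17.6 × 1.209607 = 21.2891
sand: 4.7 × (45.26/41.55) = 4.7 × 1.089290 = 5.1197
rubber: 21.8 × (2.66/2.43) = 21.8 × 1.094650 = 23.8634
cement: 29.2 × (4.83/5.29) = 29.2 × 0.913043 = 26.6609
Index = Σ wᵢ·(p₁ᵢ/p₀ᵢ) = 20.3053 + 21.2891 + 5.1197 + 23.8634 + 26.6609 = 97.2383

97.24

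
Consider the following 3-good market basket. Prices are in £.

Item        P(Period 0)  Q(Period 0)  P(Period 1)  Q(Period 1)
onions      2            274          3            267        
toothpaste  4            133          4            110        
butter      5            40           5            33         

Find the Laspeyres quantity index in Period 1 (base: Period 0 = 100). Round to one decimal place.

Laspeyres quantity index uses base-period prices as weights.
ΣP(Period 0)·Q(Period 1) = 2×267 + 4×110 + 5×33 = 534 + 440 + 165 = 1139
ΣP(Period 0)·Q(Period 0) = 2×274 + 4×133 + 5×40 = 548 + 532 + 200 = 1280
Index = 1139 / 1280 × 100 = 88.9844

89.0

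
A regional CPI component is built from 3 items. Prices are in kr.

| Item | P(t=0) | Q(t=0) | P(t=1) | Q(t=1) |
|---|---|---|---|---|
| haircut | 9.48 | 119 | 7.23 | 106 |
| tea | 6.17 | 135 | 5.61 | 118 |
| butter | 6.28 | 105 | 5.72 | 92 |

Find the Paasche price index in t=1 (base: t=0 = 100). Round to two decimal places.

Paasche price index uses current-period quantities as weights.
ΣP(t=1)·Q(t=1) = 7.23×106 + 5.61×118 + 5.72×92 = 766.38 + 661.98 + 526.24 = 1954.6
ΣP(t=0)·Q(t=1) = 9.48×106 + 6.17×118 + 6.28×92 = 1004.88 + 728.06 + 577.76 = 2310.7
Index = 1954.6 / 2310.7 × 100 = 84.5891

84.59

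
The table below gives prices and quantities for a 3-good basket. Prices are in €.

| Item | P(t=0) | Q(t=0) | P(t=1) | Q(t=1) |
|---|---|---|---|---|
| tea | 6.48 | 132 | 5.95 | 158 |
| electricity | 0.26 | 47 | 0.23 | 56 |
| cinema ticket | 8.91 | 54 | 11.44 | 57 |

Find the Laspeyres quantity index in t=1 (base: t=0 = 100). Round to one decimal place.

114.6

Laspeyres quantity index uses base-period prices as weights.
ΣP(t=0)·Q(t=1) = 6.48×158 + 0.26×56 + 8.91×57 = 1023.84 + 14.56 + 507.87 = 1546.27
ΣP(t=0)·Q(t=0) = 6.48×132 + 0.26×47 + 8.91×54 = 855.36 + 12.22 + 481.14 = 1348.72
Index = 1546.27 / 1348.72 × 100 = 114.6472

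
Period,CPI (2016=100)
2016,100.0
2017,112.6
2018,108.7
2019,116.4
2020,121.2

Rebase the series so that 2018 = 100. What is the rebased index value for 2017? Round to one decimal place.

Rebased(2017) = 112.6 / 108.7 × 100 = 103.5879

103.6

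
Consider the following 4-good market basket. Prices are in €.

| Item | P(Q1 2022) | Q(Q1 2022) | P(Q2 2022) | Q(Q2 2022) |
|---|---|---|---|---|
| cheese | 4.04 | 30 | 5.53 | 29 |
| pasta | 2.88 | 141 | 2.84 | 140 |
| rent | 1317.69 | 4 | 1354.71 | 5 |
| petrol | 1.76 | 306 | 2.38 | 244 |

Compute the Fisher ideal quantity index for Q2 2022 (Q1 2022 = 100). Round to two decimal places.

Laspeyres component (base-period weights):
ΣP(Q1 2022)Q(Q2 2022) = 4.04×29 + 2.88×140 + 1317.69×5 + 1.76×244 = 117.16 + 403.2 + 6588.45 + 429.44 = 7538.25
ΣP(Q1 2022)Q(Q1 2022) = 4.04×30 + 2.88×141 + 1317.69×4 + 1.76×306 = 121.2 + 406.08 + 5270.76 + 538.56 = 6336.6
L = 7538.25 / 6336.6 × 100 = 118.9636
Paasche component (current-period weights):
ΣP(Q2 2022)Q(Q2 2022) = 5.53×29 + 2.84×140 + 1354.71×5 + 2.38×244 = 160.37 + 397.6 + 6773.55 + 580.72 = 7912.24
ΣP(Q2 2022)Q(Q1 2022) = 5.53×30 + 2.84×141 + 1354.71×4 + 2.38×306 = 165.9 + 400.44 + 5418.84 + 728.28 = 6713.46
P = 7912.24 / 6713.46 × 100 = 117.8564
Fisher = √(L × P) = √(118.9636 × 117.8564) = 118.4087

118.41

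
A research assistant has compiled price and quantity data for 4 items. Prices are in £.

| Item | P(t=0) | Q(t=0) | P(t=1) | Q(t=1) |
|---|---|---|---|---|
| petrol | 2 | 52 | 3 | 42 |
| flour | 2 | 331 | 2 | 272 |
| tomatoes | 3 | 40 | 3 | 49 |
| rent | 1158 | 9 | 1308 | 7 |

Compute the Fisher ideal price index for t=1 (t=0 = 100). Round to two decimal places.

Laspeyres component (base-period weights):
ΣP(t=1)Q(t=0) = 3×52 + 2×331 + 3×40 + 1308×9 = 156 + 662 + 120 + 11772 = 12710
ΣP(t=0)Q(t=0) = 2×52 + 2×331 + 3×40 + 1158×9 = 104 + 662 + 120 + 10422 = 11308
L = 12710 / 11308 × 100 = 112.3983
Paasche component (current-period weights):
ΣP(t=1)Q(t=1) = 3×42 + 2×272 + 3×49 + 1308×7 = 126 + 544 + 147 + 9156 = 9973
ΣP(t=0)Q(t=1) = 2×42 + 2×272 + 3×49 + 1158×7 = 84 + 544 + 147 + 8106 = 8881
P = 9973 / 8881 × 100 = 112.2959
Fisher = √(L × P) = √(112.3983 × 112.2959) = 112.3471

112.35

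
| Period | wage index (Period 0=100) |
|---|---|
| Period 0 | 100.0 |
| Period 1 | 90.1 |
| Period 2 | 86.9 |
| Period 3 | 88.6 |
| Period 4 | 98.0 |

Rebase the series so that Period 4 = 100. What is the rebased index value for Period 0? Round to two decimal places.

102.04

Rebased(Period 0) = 100.0 / 98.0 × 100 = 102.0408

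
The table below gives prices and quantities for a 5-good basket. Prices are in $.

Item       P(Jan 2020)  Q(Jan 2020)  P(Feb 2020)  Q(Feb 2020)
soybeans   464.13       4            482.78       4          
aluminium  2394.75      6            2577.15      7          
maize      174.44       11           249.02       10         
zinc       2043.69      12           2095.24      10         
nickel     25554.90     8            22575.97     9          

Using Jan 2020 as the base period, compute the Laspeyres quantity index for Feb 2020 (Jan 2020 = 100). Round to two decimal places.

109.59

Laspeyres quantity index uses base-period prices as weights.
ΣP(Jan 2020)·Q(Feb 2020) = 464.13×4 + 2394.75×7 + 174.44×10 + 2043.69×10 + 25554.90×9 = 1856.52 + 16763.25 + 1744.4 + 20436.9 + 229994.1 = 270795.17
ΣP(Jan 2020)·Q(Jan 2020) = 464.13×4 + 2394.75×6 + 174.44×11 + 2043.69×12 + 25554.90×8 = 1856.52 + 14368.5 + 1918.84 + 24524.28 + 204439.2 = 247107.34
Index = 270795.17 / 247107.34 × 100 = 109.5860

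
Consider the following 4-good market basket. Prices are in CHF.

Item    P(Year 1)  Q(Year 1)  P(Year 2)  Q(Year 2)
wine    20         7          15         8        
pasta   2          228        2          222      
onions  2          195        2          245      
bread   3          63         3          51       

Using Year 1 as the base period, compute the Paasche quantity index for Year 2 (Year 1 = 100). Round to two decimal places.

Paasche quantity index uses current-period prices as weights.
ΣP(Year 2)·Q(Year 2) = 15×8 + 2×222 + 2×245 + 3×51 = 120 + 444 + 490 + 153 = 1207
ΣP(Year 2)·Q(Year 1) = 15×7 + 2×228 + 2×195 + 3×63 = 105 + 456 + 390 + 189 = 1140
Index = 1207 / 1140 × 100 = 105.8772

105.88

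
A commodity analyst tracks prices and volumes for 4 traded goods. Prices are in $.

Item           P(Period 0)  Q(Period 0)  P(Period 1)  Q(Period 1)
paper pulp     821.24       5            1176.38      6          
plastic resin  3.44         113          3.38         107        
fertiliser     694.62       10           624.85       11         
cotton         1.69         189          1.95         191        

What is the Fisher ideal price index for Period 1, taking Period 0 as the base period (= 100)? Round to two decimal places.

110.07

Laspeyres component (base-period weights):
ΣP(Period 1)Q(Period 0) = 1176.38×5 + 3.38×113 + 624.85×10 + 1.95×189 = 5881.9 + 381.94 + 6248.5 + 368.55 = 12880.89
ΣP(Period 0)Q(Period 0) = 821.24×5 + 3.44×113 + 694.62×10 + 1.69×189 = 4106.2 + 388.72 + 6946.2 + 319.41 = 11760.53
L = 12880.89 / 11760.53 × 100 = 109.5264
Paasche component (current-period weights):
ΣP(Period 1)Q(Period 1) = 1176.38×6 + 3.38×107 + 624.85×11 + 1.95×191 = 7058.28 + 361.66 + 6873.35 + 372.45 = 14665.74
ΣP(Period 0)Q(Period 1) = 821.24×6 + 3.44×107 + 694.62×11 + 1.69×191 = 4927.44 + 368.08 + 7640.82 + 322.79 = 13259.13
P = 14665.74 / 13259.13 × 100 = 110.6086
Fisher = √(L × P) = √(109.5264 × 110.6086) = 110.0662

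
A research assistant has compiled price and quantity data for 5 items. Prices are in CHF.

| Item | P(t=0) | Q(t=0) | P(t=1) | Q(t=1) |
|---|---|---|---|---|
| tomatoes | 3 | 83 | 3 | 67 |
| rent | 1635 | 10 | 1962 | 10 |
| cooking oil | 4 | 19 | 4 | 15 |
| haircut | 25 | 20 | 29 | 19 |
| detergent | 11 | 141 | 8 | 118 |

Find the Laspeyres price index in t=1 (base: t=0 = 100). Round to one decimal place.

Laspeyres price index uses base-period quantities as weights.
ΣP(t=1)·Q(t=0) = 3×83 + 1962×10 + 4×19 + 29×20 + 8×141 = 249 + 19620 + 76 + 580 + 1128 = 21653
ΣP(t=0)·Q(t=0) = 3×83 + 1635×10 + 4×19 + 25×20 + 11×141 = 249 + 16350 + 76 + 500 + 1551 = 18726
Index = 21653 / 18726 × 100 = 115.6307

115.6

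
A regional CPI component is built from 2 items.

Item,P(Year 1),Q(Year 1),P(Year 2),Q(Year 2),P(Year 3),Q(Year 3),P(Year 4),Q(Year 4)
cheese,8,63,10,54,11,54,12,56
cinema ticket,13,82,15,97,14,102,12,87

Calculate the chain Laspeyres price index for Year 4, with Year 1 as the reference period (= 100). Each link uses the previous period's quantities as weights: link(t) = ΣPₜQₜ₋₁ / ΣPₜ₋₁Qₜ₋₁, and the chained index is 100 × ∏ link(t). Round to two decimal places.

107.32

Link Year 1→Year 2:
ΣP(Year 2)Q(Year 1) = 10×63 + 15×82 = 630 + 1230 = 1860
ΣP(Year 1)Q(Year 1) = 8×63 + 13×82 = 504 + 1066 = 1570
link = 1860/1570 = 1.184713
Link Year 2→Year 3:
ΣP(Year 3)Q(Year 2) = 11×54 + 14×97 = 594 + 1358 = 1952
ΣP(Year 2)Q(Year 2) = 10×54 + 15×97 = 540 + 1455 = 1995
link = 1952/1995 = 0.978446
Link Year 3→Year 4:
ΣP(Year 4)Q(Year 3) = 12×54 + 12×102 = 648 + 1224 = 1872
ΣP(Year 3)Q(Year 3) = 11×54 + 14×102 = 594 + 1428 = 2022
link = 1872/2022 = 0.925816
Chained index = 100 × 1.184713 × 0.978446 × 0.925816 = 107.3186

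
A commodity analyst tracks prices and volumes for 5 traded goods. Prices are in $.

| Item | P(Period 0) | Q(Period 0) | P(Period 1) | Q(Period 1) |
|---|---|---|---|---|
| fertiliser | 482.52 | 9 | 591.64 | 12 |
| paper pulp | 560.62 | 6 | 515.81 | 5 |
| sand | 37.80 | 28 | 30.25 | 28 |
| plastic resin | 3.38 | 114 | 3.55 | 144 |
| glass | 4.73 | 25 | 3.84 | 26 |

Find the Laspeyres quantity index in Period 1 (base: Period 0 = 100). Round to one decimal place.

Laspeyres quantity index uses base-period prices as weights.
ΣP(Period 0)·Q(Period 1) = 482.52×12 + 560.62×5 + 37.80×28 + 3.38×144 + 4.73×26 = 5790.24 + 2803.1 + 1058.4 + 486.72 + 122.98 = 10261.44
ΣP(Period 0)·Q(Period 0) = 482.52×9 + 560.62×6 + 37.80×28 + 3.38×114 + 4.73×25 = 4342.68 + 3363.72 + 1058.4 + 385.32 + 118.25 = 9268.37
Index = 10261.44 / 9268.37 × 100 = 110.7146

110.7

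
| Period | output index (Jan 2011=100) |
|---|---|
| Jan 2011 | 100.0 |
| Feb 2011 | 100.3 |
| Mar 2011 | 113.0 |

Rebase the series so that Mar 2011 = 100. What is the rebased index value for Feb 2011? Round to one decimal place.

88.8

Rebased(Feb 2011) = 100.3 / 113.0 × 100 = 88.7611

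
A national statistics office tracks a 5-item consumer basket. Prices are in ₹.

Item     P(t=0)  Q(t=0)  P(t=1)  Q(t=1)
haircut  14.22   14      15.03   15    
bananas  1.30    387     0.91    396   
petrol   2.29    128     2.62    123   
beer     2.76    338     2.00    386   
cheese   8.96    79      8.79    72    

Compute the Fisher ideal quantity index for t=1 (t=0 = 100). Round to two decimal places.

Laspeyres component (base-period weights):
ΣP(t=0)Q(t=1) = 14.22×15 + 1.30×396 + 2.29×123 + 2.76×386 + 8.96×72 = 213.3 + 514.8 + 281.67 + 1065.36 + 645.12 = 2720.25
ΣP(t=0)Q(t=0) = 14.22×14 + 1.30×387 + 2.29×128 + 2.76×338 + 8.96×79 = 199.08 + 503.1 + 293.12 + 932.88 + 707.84 = 2636.02
L = 2720.25 / 2636.02 × 100 = 103.1953
Paasche component (current-period weights):
ΣP(t=1)Q(t=1) = 15.03×15 + 0.91×396 + 2.62×123 + 2.00×386 + 8.79×72 = 225.45 + 360.36 + 322.26 + 772 + 632.88 = 2312.95
ΣP(t=1)Q(t=0) = 15.03×14 + 0.91×387 + 2.62×128 + 2.00×338 + 8.79×79 = 210.42 + 352.17 + 335.36 + 676 + 694.41 = 2268.36
P = 2312.95 / 2268.36 × 100 = 101.9657
Fisher = √(L × P) = √(103.1953 × 101.9657) = 102.5787

102.58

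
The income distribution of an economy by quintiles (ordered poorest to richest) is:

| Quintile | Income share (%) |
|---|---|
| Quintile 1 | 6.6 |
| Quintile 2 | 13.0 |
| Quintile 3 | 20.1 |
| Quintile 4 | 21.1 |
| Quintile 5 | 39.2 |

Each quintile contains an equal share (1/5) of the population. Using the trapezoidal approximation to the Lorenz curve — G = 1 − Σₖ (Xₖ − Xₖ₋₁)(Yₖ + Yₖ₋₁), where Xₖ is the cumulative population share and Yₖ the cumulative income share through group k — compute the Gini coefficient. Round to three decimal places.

0.293

Cumulative income shares Yₖ: 0.0660, 0.1960, 0.3970, 0.6080, 1.0000
Σ (Xₖ−Xₖ₋₁)(Yₖ+Yₖ₋₁) = (1/5)(0.0660+0.0000) + (1/5)(0.1960+0.0660) + (1/5)(0.3970+0.1960) + (1/5)(0.6080+0.3970) + (1/5)(1.0000+0.6080)
  = 0.0132 + 0.0524 + 0.1186 + 0.2010 + 0.3216 = 0.7068
G = 1 − 0.7068 = 0.2932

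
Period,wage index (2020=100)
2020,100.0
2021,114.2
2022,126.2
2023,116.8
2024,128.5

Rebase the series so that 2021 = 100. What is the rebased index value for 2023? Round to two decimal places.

102.28

Rebased(2023) = 116.8 / 114.2 × 100 = 102.2767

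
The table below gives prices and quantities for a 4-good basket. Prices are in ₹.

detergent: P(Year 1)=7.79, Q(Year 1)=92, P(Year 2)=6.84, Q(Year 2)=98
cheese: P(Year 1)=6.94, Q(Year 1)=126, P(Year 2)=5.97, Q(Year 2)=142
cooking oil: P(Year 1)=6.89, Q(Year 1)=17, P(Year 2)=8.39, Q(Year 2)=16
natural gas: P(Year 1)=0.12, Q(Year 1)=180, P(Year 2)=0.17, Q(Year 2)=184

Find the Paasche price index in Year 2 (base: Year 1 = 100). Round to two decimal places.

Paasche price index uses current-period quantities as weights.
ΣP(Year 2)·Q(Year 2) = 6.84×98 + 5.97×142 + 8.39×16 + 0.17×184 = 670.32 + 847.74 + 134.24 + 31.28 = 1683.58
ΣP(Year 1)·Q(Year 2) = 7.79×98 + 6.94×142 + 6.89×16 + 0.12×184 = 763.42 + 985.48 + 110.24 + 22.08 = 1881.22
Index = 1683.58 / 1881.22 × 100 = 89.4941

89.49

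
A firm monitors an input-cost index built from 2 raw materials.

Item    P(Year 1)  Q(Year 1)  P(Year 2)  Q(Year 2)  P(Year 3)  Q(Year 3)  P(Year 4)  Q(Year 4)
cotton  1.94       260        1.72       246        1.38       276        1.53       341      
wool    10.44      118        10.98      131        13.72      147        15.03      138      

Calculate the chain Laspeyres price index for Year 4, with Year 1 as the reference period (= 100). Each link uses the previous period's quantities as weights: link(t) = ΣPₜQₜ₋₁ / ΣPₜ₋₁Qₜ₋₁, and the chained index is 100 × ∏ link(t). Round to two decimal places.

126.46

Link Year 1→Year 2:
ΣP(Year 2)Q(Year 1) = 1.72×260 + 10.98×118 = 447.2 + 1295.64 = 1742.84
ΣP(Year 1)Q(Year 1) = 1.94×260 + 10.44×118 = 504.4 + 1231.92 = 1736.32
link = 1742.84/1736.32 = 1.003755
Link Year 2→Year 3:
ΣP(Year 3)Q(Year 2) = 1.38×246 + 13.72×131 = 339.48 + 1797.32 = 2136.8
ΣP(Year 2)Q(Year 2) = 1.72×246 + 10.98×131 = 423.12 + 1438.38 = 1861.5
link = 2136.8/1861.5 = 1.147891
Link Year 3→Year 4:
ΣP(Year 4)Q(Year 3) = 1.53×276 + 15.03×147 = 422.28 + 2209.41 = 2631.69
ΣP(Year 3)Q(Year 3) = 1.38×276 + 13.72×147 = 380.88 + 2016.84 = 2397.72
link = 2631.69/2397.72 = 1.097580
Chained index = 100 × 1.003755 × 1.147891 × 1.097580 = 126.4634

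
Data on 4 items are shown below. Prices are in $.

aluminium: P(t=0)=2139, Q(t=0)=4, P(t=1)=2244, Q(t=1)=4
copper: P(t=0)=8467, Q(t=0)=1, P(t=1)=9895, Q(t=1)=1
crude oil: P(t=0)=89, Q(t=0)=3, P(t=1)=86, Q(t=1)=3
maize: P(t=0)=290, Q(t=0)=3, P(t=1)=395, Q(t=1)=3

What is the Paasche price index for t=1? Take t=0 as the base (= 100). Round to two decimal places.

111.86

Paasche price index uses current-period quantities as weights.
ΣP(t=1)·Q(t=1) = 2244×4 + 9895×1 + 86×3 + 395×3 = 8976 + 9895 + 258 + 1185 = 20314
ΣP(t=0)·Q(t=1) = 2139×4 + 8467×1 + 89×3 + 290×3 = 8556 + 8467 + 267 + 870 = 18160
Index = 20314 / 18160 × 100 = 111.8612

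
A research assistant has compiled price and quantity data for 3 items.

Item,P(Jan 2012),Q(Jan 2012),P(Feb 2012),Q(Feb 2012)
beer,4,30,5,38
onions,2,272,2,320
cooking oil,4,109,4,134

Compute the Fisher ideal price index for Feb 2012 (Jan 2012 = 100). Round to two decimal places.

102.79

Laspeyres component (base-period weights):
ΣP(Feb 2012)Q(Jan 2012) = 5×30 + 2×272 + 4×109 = 150 + 544 + 436 = 1130
ΣP(Jan 2012)Q(Jan 2012) = 4×30 + 2×272 + 4×109 = 120 + 544 + 436 = 1100
L = 1130 / 1100 × 100 = 102.7273
Paasche component (current-period weights):
ΣP(Feb 2012)Q(Feb 2012) = 5×38 + 2×320 + 4×134 = 190 + 640 + 536 = 1366
ΣP(Jan 2012)Q(Feb 2012) = 4×38 + 2×320 + 4×134 = 152 + 640 + 536 = 1328
P = 1366 / 1328 × 100 = 102.8614
Fisher = √(L × P) = √(102.7273 × 102.8614) = 102.7943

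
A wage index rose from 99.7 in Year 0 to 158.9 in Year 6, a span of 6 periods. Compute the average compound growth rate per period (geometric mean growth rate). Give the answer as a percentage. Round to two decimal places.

8.08%

Growth factor = (158.9/99.7)^(1/6) = (1.593781)^(1/6) = 1.080782
Growth rate = 1.080782 − 1 = 0.080782 = 8.0782%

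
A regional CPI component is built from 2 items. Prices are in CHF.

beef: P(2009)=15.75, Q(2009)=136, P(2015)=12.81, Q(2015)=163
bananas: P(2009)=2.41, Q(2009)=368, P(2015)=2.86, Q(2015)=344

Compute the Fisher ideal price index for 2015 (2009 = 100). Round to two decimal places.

91.35

Laspeyres component (base-period weights):
ΣP(2015)Q(2009) = 12.81×136 + 2.86×368 = 1742.16 + 1052.48 = 2794.64
ΣP(2009)Q(2009) = 15.75×136 + 2.41×368 = 2142 + 886.88 = 3028.88
L = 2794.64 / 3028.88 × 100 = 92.2664
Paasche component (current-period weights):
ΣP(2015)Q(2015) = 12.81×163 + 2.86×344 = 2088.03 + 983.84 = 3071.87
ΣP(2009)Q(2015) = 15.75×163 + 2.41×344 = 2567.25 + 829.04 = 3396.29
P = 3071.87 / 3396.29 × 100 = 90.4478
Fisher = √(L × P) = √(92.2664 × 90.4478) = 91.3526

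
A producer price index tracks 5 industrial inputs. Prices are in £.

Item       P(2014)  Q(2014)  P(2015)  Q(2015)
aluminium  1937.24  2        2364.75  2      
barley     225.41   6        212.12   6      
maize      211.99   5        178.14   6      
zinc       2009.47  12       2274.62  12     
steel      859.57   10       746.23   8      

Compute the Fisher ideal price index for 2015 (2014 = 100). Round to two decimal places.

Laspeyres component (base-period weights):
ΣP(2015)Q(2014) = 2364.75×2 + 212.12×6 + 178.14×5 + 2274.62×12 + 746.23×10 = 4729.5 + 1272.72 + 890.7 + 27295.44 + 7462.3 = 41650.66
ΣP(2014)Q(2014) = 1937.24×2 + 225.41×6 + 211.99×5 + 2009.47×12 + 859.57×10 = 3874.48 + 1352.46 + 1059.95 + 24113.64 + 8595.7 = 38996.23
L = 41650.66 / 38996.23 × 100 = 106.8069
Paasche component (current-period weights):
ΣP(2015)Q(2015) = 2364.75×2 + 212.12×6 + 178.14×6 + 2274.62×12 + 746.23×8 = 4729.5 + 1272.72 + 1068.84 + 27295.44 + 5969.84 = 40336.34
ΣP(2014)Q(2015) = 1937.24×2 + 225.41×6 + 211.99×6 + 2009.47×12 + 859.57×8 = 3874.48 + 1352.46 + 1271.94 + 24113.64 + 6876.56 = 37489.08
P = 40336.34 / 37489.08 × 100 = 107.5949
Fisher = √(L × P) = √(106.8069 × 107.5949) = 107.2002

107.20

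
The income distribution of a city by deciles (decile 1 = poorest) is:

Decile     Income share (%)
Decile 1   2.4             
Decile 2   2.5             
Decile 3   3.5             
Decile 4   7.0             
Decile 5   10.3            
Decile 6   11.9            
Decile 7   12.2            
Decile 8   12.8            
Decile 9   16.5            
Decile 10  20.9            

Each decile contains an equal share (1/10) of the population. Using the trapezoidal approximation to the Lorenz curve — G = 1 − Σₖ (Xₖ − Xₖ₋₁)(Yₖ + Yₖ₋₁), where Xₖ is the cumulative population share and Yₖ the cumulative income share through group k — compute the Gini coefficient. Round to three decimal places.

0.328

Cumulative income shares Yₖ: 0.0240, 0.0490, 0.0840, 0.1540, 0.2570, 0.3760, 0.4980, 0.6260, 0.7910, 1.0000
Σ (Xₖ−Xₖ₋₁)(Yₖ+Yₖ₋₁) = (1/10)(0.0240+0.0000) + (1/10)(0.0490+0.0240) + (1/10)(0.0840+0.0490) + (1/10)(0.1540+0.0840) + (1/10)(0.2570+0.1540) + (1/10)(0.3760+0.2570) + (1/10)(0.4980+0.3760) + (1/10)(0.6260+0.4980) + (1/10)(0.7910+0.6260) + (1/10)(1.0000+0.7910)
  = 0.0024 + 0.0073 + 0.0133 + 0.0238 + 0.0411 + 0.0633 + 0.0874 + 0.1124 + 0.1417 + 0.1791 = 0.6718
G = 1 − 0.6718 = 0.3282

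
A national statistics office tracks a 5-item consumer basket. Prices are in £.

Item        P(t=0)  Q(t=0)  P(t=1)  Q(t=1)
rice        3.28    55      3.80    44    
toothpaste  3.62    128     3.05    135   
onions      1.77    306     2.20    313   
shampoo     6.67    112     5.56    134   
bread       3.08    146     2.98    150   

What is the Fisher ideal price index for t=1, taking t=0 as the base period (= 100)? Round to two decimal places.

97.28

Laspeyres component (base-period weights):
ΣP(t=1)Q(t=0) = 3.80×55 + 3.05×128 + 2.20×306 + 5.56×112 + 2.98×146 = 209 + 390.4 + 673.2 + 622.72 + 435.08 = 2330.4
ΣP(t=0)Q(t=0) = 3.28×55 + 3.62×128 + 1.77×306 + 6.67×112 + 3.08×146 = 180.4 + 463.36 + 541.62 + 747.04 + 449.68 = 2382.1
L = 2330.4 / 2382.1 × 100 = 97.8296
Paasche component (current-period weights):
ΣP(t=1)Q(t=1) = 3.80×44 + 3.05×135 + 2.20×313 + 5.56×134 + 2.98×150 = 167.2 + 411.75 + 688.6 + 745.04 + 447 = 2459.59
ΣP(t=0)Q(t=1) = 3.28×44 + 3.62×135 + 1.77×313 + 6.67×134 + 3.08×150 = 144.32 + 488.7 + 554.01 + 893.78 + 462 = 2542.81
P = 2459.59 / 2542.81 × 100 = 96.7272
Fisher = √(L × P) = √(97.8296 × 96.7272) = 97.2769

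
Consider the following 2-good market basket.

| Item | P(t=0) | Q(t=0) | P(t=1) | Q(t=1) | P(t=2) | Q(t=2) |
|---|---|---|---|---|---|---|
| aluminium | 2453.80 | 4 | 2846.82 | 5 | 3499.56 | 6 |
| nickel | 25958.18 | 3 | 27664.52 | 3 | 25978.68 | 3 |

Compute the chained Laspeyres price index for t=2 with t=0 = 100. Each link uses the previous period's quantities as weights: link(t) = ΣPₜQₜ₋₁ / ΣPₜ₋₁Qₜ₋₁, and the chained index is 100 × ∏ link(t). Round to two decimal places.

Link t=0→t=1:
ΣP(t=1)Q(t=0) = 2846.82×4 + 27664.52×3 = 11387.28 + 82993.56 = 94380.84
ΣP(t=0)Q(t=0) = 2453.80×4 + 25958.18×3 = 9815.2 + 77874.54 = 87689.74
link = 94380.84/87689.74 = 1.076304
Link t=1→t=2:
ΣP(t=2)Q(t=1) = 3499.56×5 + 25978.68×3 = 17497.8 + 77936.04 = 95433.84
ΣP(t=1)Q(t=1) = 2846.82×5 + 27664.52×3 = 14234.1 + 82993.56 = 97227.66
link = 95433.84/97227.66 = 0.981550
Chained index = 100 × 1.076304 × 0.981550 = 105.6447

105.64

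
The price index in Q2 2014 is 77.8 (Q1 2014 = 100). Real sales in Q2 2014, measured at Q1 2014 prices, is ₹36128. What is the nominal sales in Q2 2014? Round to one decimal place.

Nominal = Real × (Index/100) = 36128 × (77.8/100)
        = 36128 × 0.778 = 28107.5840

28107.6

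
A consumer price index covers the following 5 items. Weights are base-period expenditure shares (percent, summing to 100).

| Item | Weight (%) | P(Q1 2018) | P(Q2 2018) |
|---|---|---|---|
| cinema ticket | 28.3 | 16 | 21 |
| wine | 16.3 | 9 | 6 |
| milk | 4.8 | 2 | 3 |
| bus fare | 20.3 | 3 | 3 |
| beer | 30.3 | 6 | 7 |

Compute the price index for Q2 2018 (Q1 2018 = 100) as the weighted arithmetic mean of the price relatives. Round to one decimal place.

cinema ticket: 28.3 × (21/16) = 28.3 × 1.312500 = 37.1438
wine: 16.3 × (6/9) = 16.3 × 0.666667 = 10.8667
milk: 4.8 × (3/2) = 4.8 × 1.500000 = 7.2000
bus fare: 20.3 × (3/3) = 20.3 × 1.000000 = 20.3000
beer: 30.3 × (7/6) = 30.3 × 1.166667 = 35.3500
Index = Σ wᵢ·(p₁ᵢ/p₀ᵢ) = 37.1438 + 10.8667 + 7.2000 + 20.3000 + 35.3500 = 110.8604

110.9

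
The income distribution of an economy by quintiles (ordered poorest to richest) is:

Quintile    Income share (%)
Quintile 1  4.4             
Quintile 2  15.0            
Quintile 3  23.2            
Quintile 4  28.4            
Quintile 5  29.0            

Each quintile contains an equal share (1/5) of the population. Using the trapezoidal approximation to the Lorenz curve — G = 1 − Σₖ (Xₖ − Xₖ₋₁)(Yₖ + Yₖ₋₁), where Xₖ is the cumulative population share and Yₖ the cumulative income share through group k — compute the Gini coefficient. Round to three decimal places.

Cumulative income shares Yₖ: 0.0440, 0.1940, 0.4260, 0.7100, 1.0000
Σ (Xₖ−Xₖ₋₁)(Yₖ+Yₖ₋₁) = (1/5)(0.0440+0.0000) + (1/5)(0.1940+0.0440) + (1/5)(0.4260+0.1940) + (1/5)(0.7100+0.4260) + (1/5)(1.0000+0.7100)
  = 0.0088 + 0.0476 + 0.1240 + 0.2272 + 0.3420 = 0.7496
G = 1 − 0.7496 = 0.2504

0.250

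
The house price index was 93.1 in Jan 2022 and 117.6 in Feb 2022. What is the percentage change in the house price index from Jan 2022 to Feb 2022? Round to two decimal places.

26.32%

Change = (117.6 − 93.1) / 93.1 × 100
       = 24.5 / 93.1 × 100 = 26.3158%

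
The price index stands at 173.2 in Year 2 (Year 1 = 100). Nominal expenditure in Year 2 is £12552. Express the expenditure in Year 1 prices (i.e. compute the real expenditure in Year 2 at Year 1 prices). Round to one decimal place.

7247.1

Real = Nominal ÷ (Index/100) = 12552 ÷ (173.2/100)
     = 12552 ÷ 1.732 = 7247.1132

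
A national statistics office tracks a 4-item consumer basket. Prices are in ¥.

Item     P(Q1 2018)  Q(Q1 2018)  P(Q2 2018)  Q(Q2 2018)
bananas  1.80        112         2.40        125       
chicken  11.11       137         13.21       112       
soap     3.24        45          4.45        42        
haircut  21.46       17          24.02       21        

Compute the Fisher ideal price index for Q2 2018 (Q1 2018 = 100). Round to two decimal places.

120.22

Laspeyres component (base-period weights):
ΣP(Q2 2018)Q(Q1 2018) = 2.40×112 + 13.21×137 + 4.45×45 + 24.02×17 = 268.8 + 1809.77 + 200.25 + 408.34 = 2687.16
ΣP(Q1 2018)Q(Q1 2018) = 1.80×112 + 11.11×137 + 3.24×45 + 21.46×17 = 201.6 + 1522.07 + 145.8 + 364.82 = 2234.29
L = 2687.16 / 2234.29 × 100 = 120.2691
Paasche component (current-period weights):
ΣP(Q2 2018)Q(Q2 2018) = 2.40×125 + 13.21×112 + 4.45×42 + 24.02×21 = 300 + 1479.52 + 186.9 + 504.42 = 2470.84
ΣP(Q1 2018)Q(Q2 2018) = 1.80×125 + 11.11×112 + 3.24×42 + 21.46×21 = 225 + 1244.32 + 136.08 + 450.66 = 2056.06
P = 2470.84 / 2056.06 × 100 = 120.1735
Fisher = √(L × P) = √(120.2691 × 120.1735) = 120.2213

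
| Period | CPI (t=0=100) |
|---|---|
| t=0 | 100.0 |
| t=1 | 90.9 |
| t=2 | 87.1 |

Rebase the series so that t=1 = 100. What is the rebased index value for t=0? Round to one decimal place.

110.0

Rebased(t=0) = 100.0 / 90.9 × 100 = 110.0110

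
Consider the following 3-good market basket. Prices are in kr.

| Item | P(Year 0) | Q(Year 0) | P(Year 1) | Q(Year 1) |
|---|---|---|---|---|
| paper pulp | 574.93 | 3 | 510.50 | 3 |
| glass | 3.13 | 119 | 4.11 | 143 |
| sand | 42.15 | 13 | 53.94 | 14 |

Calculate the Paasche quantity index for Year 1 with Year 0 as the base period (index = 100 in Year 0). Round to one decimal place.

105.6

Paasche quantity index uses current-period prices as weights.
ΣP(Year 1)·Q(Year 1) = 510.50×3 + 4.11×143 + 53.94×14 = 1531.5 + 587.73 + 755.16 = 2874.39
ΣP(Year 1)·Q(Year 0) = 510.50×3 + 4.11×119 + 53.94×13 = 1531.5 + 489.09 + 701.22 = 2721.81
Index = 2874.39 / 2721.81 × 100 = 105.6058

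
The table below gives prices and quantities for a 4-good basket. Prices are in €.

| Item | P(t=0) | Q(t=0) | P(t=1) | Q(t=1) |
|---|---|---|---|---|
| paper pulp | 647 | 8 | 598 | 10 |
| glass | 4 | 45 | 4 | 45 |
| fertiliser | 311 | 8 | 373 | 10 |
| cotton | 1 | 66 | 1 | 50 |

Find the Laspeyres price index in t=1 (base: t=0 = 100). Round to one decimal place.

Laspeyres price index uses base-period quantities as weights.
ΣP(t=1)·Q(t=0) = 598×8 + 4×45 + 373×8 + 1×66 = 4784 + 180 + 2984 + 66 = 8014
ΣP(t=0)·Q(t=0) = 647×8 + 4×45 + 311×8 + 1×66 = 5176 + 180 + 2488 + 66 = 7910
Index = 8014 / 7910 × 100 = 101.3148

101.3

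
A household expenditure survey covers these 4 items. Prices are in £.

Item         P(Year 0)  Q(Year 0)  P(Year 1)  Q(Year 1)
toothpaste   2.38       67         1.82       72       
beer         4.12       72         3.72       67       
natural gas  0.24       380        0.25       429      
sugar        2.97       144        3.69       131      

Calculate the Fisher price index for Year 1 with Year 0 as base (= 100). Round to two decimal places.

103.79

Laspeyres component (base-period weights):
ΣP(Year 1)Q(Year 0) = 1.82×67 + 3.72×72 + 0.25×380 + 3.69×144 = 121.94 + 267.84 + 95 + 531.36 = 1016.14
ΣP(Year 0)Q(Year 0) = 2.38×67 + 4.12×72 + 0.24×380 + 2.97×144 = 159.46 + 296.64 + 91.2 + 427.68 = 974.98
L = 1016.14 / 974.98 × 100 = 104.2216
Paasche component (current-period weights):
ΣP(Year 1)Q(Year 1) = 1.82×72 + 3.72×67 + 0.25×429 + 3.69×131 = 131.04 + 249.24 + 107.25 + 483.39 = 970.92
ΣP(Year 0)Q(Year 1) = 2.38×72 + 4.12×67 + 0.24×429 + 2.97×131 = 171.36 + 276.04 + 102.96 + 389.07 = 939.43
P = 970.92 / 939.43 × 100 = 103.3520
Fisher = √(L × P) = √(104.2216 × 103.3520) = 103.7859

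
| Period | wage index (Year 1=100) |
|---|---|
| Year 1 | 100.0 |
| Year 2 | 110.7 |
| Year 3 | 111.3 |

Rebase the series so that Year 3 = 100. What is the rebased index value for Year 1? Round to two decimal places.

Rebased(Year 1) = 100.0 / 111.3 × 100 = 89.8473

89.85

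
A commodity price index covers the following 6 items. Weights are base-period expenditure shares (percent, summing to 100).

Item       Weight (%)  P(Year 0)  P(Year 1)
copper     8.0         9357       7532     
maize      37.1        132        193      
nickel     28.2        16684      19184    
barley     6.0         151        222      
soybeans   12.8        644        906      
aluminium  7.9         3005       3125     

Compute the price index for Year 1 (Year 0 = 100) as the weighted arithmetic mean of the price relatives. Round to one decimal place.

128.2

copper: 8.0 × (7532/9357) = 8.0 × 0.804959 = 6.4397
maize: 37.1 × (193/132) = 37.1 × 1.462121 = 54.2447
nickel: 28.2 × (19184/16684) = 28.2 × 1.149844 = 32.4256
barley: 6.0 × (222/151) = 6.0 × 1.470199 = 8.8212
soybeans: 12.8 × (906/644) = 12.8 × 1.406832 = 18.0075
aluminium: 7.9 × (3125/3005) = 7.9 × 1.039933 = 8.2155
Index = Σ wᵢ·(p₁ᵢ/p₀ᵢ) = 6.4397 + 54.2447 + 32.4256 + 8.8212 + 18.0075 + 8.2155 = 128.1541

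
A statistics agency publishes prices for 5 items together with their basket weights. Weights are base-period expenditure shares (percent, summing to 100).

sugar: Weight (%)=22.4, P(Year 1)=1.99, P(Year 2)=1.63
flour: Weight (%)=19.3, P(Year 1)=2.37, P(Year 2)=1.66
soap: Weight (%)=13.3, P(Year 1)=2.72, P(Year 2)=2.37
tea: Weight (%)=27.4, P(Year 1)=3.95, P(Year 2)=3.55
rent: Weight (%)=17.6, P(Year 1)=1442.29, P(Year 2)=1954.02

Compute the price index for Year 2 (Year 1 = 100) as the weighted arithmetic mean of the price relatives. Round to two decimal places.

91.92

sugar: 22.4 × (1.63/1.99) = 22.4 × 0.819095 = 18.3477
flour: 19.3 × (1.66/2.37) = 19.3 × 0.700422 = 13.5181
soap: 13.3 × (2.37/2.72) = 13.3 × 0.871324 = 11.5886
tea: 27.4 × (3.55/3.95) = 27.4 × 0.898734 = 24.6253
rent: 17.6 × (1954.02/1442.29) = 17.6 × 1.354804 = 23.8445
Index = Σ wᵢ·(p₁ᵢ/p₀ᵢ) = 18.3477 + 13.5181 + 11.5886 + 24.6253 + 23.8445 = 91.9243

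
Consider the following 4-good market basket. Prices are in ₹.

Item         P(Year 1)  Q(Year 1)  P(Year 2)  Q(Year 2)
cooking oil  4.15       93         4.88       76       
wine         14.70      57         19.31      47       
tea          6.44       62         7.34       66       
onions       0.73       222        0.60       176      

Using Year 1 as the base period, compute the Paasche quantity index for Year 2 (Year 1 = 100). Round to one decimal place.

Paasche quantity index uses current-period prices as weights.
ΣP(Year 2)·Q(Year 2) = 4.88×76 + 19.31×47 + 7.34×66 + 0.60×176 = 370.88 + 907.57 + 484.44 + 105.6 = 1868.49
ΣP(Year 2)·Q(Year 1) = 4.88×93 + 19.31×57 + 7.34×62 + 0.60×222 = 453.84 + 1100.67 + 455.08 + 133.2 = 2142.79
Index = 1868.49 / 2142.79 × 100 = 87.1989

87.2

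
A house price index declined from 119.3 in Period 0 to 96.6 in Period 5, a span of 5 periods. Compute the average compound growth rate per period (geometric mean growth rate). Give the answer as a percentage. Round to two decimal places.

-4.13%

Growth factor = (96.6/119.3)^(1/5) = (0.809723)^(1/5) = 0.958666
Growth rate = 0.958666 − 1 = -0.041334 = -4.1334%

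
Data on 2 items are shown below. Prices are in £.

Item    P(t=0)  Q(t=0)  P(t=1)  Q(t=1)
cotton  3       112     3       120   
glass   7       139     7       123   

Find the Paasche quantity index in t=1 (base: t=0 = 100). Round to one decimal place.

Paasche quantity index uses current-period prices as weights.
ΣP(t=1)·Q(t=1) = 3×120 + 7×123 = 360 + 861 = 1221
ΣP(t=1)·Q(t=0) = 3×112 + 7×139 = 336 + 973 = 1309
Index = 1221 / 1309 × 100 = 93.2773

93.3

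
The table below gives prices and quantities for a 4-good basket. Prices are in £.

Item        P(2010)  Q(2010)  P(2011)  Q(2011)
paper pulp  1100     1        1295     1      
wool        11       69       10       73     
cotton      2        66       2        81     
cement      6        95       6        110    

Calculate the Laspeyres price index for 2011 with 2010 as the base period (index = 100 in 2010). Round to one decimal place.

Laspeyres price index uses base-period quantities as weights.
ΣP(2011)·Q(2010) = 1295×1 + 10×69 + 2×66 + 6×95 = 1295 + 690 + 132 + 570 = 2687
ΣP(2010)·Q(2010) = 1100×1 + 11×69 + 2×66 + 6×95 = 1100 + 759 + 132 + 570 = 2561
Index = 2687 / 2561 × 100 = 104.9200

104.9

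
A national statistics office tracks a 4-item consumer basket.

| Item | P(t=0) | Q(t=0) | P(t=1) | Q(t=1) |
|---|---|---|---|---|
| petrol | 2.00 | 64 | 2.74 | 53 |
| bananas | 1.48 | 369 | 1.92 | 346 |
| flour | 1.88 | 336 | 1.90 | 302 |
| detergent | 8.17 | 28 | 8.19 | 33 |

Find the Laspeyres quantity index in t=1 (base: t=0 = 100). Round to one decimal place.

94.8

Laspeyres quantity index uses base-period prices as weights.
ΣP(t=0)·Q(t=1) = 2.00×53 + 1.48×346 + 1.88×302 + 8.17×33 = 106 + 512.08 + 567.76 + 269.61 = 1455.45
ΣP(t=0)·Q(t=0) = 2.00×64 + 1.48×369 + 1.88×336 + 8.17×28 = 128 + 546.12 + 631.68 + 228.76 = 1534.56
Index = 1455.45 / 1534.56 × 100 = 94.8448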